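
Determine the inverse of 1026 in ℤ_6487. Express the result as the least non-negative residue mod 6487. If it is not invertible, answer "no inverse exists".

6291

Run Euclid on (6487, 1026):
6487 = 6*1026 + 331
1026 = 3*331 + 33
331 = 10*33 + 1
33 = 33*1 + 0
Since gcd(1026, 6487) = 1, back-substitute to write 1 as a combination:
1 = 331 − 10·33
1 = −10·1026 + 31·331
1 = 31·6487 − 196·1026
Thus 1026·(-196) ≡ 1 (mod 6487); reducing, -196 mod 6487 = 6291.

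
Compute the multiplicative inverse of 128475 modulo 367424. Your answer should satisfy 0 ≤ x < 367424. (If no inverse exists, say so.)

97811

Run Euclid on (367424, 128475):
367424 = 2·128475 + 110474
128475 = 1·110474 + 18001
110474 = 6·18001 + 2468
18001 = 7·2468 + 725
2468 = 3·725 + 293
725 = 2·293 + 139
293 = 2·139 + 15
139 = 9·15 + 4
15 = 3·4 + 3
4 = 1·3 + 1
3 = 3·1 + 0
gcd = 1, so the inverse exists. Back-substitute:
1 = 4 − 3
1 = −15 + 4·4
1 = 4·139 − 37·15
1 = −37·293 + 78·139
1 = 78·725 − 193·293
1 = −193·2468 + 657·725
1 = 657·18001 − 4792·2468
1 = −4792·110474 + 29409·18001
1 = 29409·128475 − 34201·110474
1 = −34201·367424 + 97811·128475
So 128475·97811 ≡ 1 (mod 367424).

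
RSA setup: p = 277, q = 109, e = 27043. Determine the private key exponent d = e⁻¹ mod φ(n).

φ(n) = (p−1)(q−1) = 276·108 = 29808.
Need d with 27043·d ≡ 1 (mod 29808). Apply the extended Euclidean algorithm:
29808 = 1×27043 + 2765
27043 = 9×2765 + 2158
2765 = 1×2158 + 607
2158 = 3×607 + 337
607 = 1×337 + 270
337 = 1×270 + 67
270 = 4×67 + 2
67 = 33×2 + 1
2 = 2×1 + 0
Back-substitute:
1 = 67 − 33·2
1 = −33·270 + 133·67
1 = 133·337 − 166·270
1 = −166·607 + 299·337
1 = 299·2158 − 1063·607
1 = −1063·2765 + 1362·2158
1 = 1362·27043 − 13321·2765
1 = −13321·29808 + 14683·27043
So 27043·14683 ≡ 1 (mod 29808), hence d = 14683.

14683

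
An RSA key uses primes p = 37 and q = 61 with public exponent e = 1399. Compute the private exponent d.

φ(n) = (p−1)(q−1) = 36·60 = 2160.
Need d with 1399·d ≡ 1 (mod 2160). Apply the extended Euclidean algorithm:
2160 = 1*1399 + 761
1399 = 1*761 + 638
761 = 1*638 + 123
638 = 5*123 + 23
123 = 5*23 + 8
23 = 2*8 + 7
8 = 1*7 + 1
7 = 7*1 + 0
Back-substitute:
1 = 8 − 7
1 = −23 + 3·8
1 = 3·123 − 16·23
1 = −16·638 + 83·123
1 = 83·761 − 99·638
1 = −99·1399 + 182·761
1 = 182·2160 − 281·1399
So 1399·(-281) ≡ 1 (mod 2160), hence d ≡ -281 ≡ 1879 (mod 2160).

1879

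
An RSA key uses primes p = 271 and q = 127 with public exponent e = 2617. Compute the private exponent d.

φ(n) = (p−1)(q−1) = 270·126 = 34020.
Need d with 2617·d ≡ 1 (mod 34020). Apply the extended Euclidean algorithm:
34020 = 12·2617 + 2616
2617 = 1·2616 + 1
2616 = 2616·1 + 0
Back-substitute:
1 = 2617 − 2616
1 = −34020 + 13·2617
So 2617·13 ≡ 1 (mod 34020), hence d = 13.

13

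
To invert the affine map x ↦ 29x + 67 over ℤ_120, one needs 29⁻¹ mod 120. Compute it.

gcd(120, 29) by repeated division:
120 = 4×29 + 4
29 = 7×4 + 1
4 = 4×1 + 0
Since gcd(29, 120) = 1, back-substitute to write 1 as a combination:
1 = 29 − 7·4
1 = −7·120 + 29·29
So 29·29 ≡ 1 (mod 120).

29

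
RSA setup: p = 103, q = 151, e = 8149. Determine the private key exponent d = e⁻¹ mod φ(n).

5749

φ(n) = (p−1)(q−1) = 102·150 = 15300.
Need d with 8149·d ≡ 1 (mod 15300). Apply the extended Euclidean algorithm:
15300 = 1*8149 + 7151
8149 = 1*7151 + 998
7151 = 7*998 + 165
998 = 6*165 + 8
165 = 20*8 + 5
8 = 1*5 + 3
5 = 1*3 + 2
3 = 1*2 + 1
2 = 2*1 + 0
Back-substitute:
1 = 3 − 2
1 = −5 + 2·3
1 = 2·8 − 3·5
1 = −3·165 + 62·8
1 = 62·998 − 375·165
1 = −375·7151 + 2687·998
1 = 2687·8149 − 3062·7151
1 = −3062·15300 + 5749·8149
So 8149·5749 ≡ 1 (mod 15300), hence d = 5749.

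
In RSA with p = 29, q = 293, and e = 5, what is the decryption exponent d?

6541

φ(n) = (p−1)(q−1) = 28·292 = 8176.
Need d with 5·d ≡ 1 (mod 8176). Apply the extended Euclidean algorithm:
8176 = 1635*5 + 1
5 = 5*1 + 0
Back-substitute:
1 = 8176 − 1635·5
So 5·(-1635) ≡ 1 (mod 8176), hence d ≡ -1635 ≡ 6541 (mod 8176).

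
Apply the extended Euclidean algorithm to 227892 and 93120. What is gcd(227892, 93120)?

12

Repeated division:
227892 = 2*93120 + 41652
93120 = 2*41652 + 9816
41652 = 4*9816 + 2388
9816 = 4*2388 + 264
2388 = 9*264 + 12
264 = 22*12 + 0
gcd(227892, 93120) = 12.
Express as a combination:
12 = 2388 − 9·264
12 = −9·9816 + 37·2388
12 = 37·41652 − 157·9816
12 = −157·93120 + 351·41652
12 = 351·227892 − 859·93120
So 12 = (351)·227892 + (-859)·93120.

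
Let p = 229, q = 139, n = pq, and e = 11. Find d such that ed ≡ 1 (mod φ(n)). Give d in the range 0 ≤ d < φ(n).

22883

φ(n) = (p−1)(q−1) = 228·138 = 31464.
Need d with 11·d ≡ 1 (mod 31464). Apply the extended Euclidean algorithm:
31464 = 2860·11 + 4
11 = 2·4 + 3
4 = 1·3 + 1
3 = 3·1 + 0
Back-substitute:
1 = 4 − 3
1 = −11 + 3·4
1 = 3·31464 − 8581·11
So 11·(-8581) ≡ 1 (mod 31464), hence d ≡ -8581 ≡ 22883 (mod 31464).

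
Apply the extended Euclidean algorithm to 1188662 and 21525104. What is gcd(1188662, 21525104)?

Apply Euclid's algorithm to 21525104 and 1188662:
21525104 = 18·1188662 + 129188
1188662 = 9·129188 + 25970
129188 = 4·25970 + 25308
25970 = 1·25308 + 662
25308 = 38·662 + 152
662 = 4·152 + 54
152 = 2·54 + 44
54 = 1·44 + 10
44 = 4·10 + 4
10 = 2·4 + 2
4 = 2·2 + 0
gcd(1188662, 21525104) = 2.
Working backward:
2 = 10 − 2·4
2 = −2·44 + 9·10
2 = 9·54 − 11·44
2 = −11·152 + 31·54
2 = 31·662 − 135·152
2 = −135·25308 + 5161·662
2 = 5161·25970 − 5296·25308
2 = −5296·129188 + 26345·25970
2 = 26345·1188662 − 242401·129188
2 = −242401·21525104 + 4389563·1188662
So 2 = (-242401)·21525104 + (4389563)·1188662.

2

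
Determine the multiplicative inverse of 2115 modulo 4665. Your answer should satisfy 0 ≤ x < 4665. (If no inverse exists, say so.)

Euclidean algorithm on 4665, 2115:
4665 = 2·2115 + 435
2115 = 4·435 + 375
435 = 1·375 + 60
375 = 6·60 + 15
60 = 4·15 + 0
gcd(2115, 4665) = 15 ≠ 1, so 2115 has no multiplicative inverse modulo 4665.

no inverse exists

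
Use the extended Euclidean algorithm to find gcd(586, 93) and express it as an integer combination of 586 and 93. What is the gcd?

Repeated division:
586 = 6*93 + 28
93 = 3*28 + 9
28 = 3*9 + 1
9 = 9*1 + 0
gcd(586, 93) = 1.
Express as a combination:
1 = 28 − 3·9
1 = −3·93 + 10·28
1 = 10·586 − 63·93
So 1 = (10)·586 + (-63)·93.

1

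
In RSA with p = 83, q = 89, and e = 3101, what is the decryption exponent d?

1957

φ(n) = (p−1)(q−1) = 82·88 = 7216.
Need d with 3101·d ≡ 1 (mod 7216). Apply the extended Euclidean algorithm:
7216 = 2×3101 + 1014
3101 = 3×1014 + 59
1014 = 17×59 + 11
59 = 5×11 + 4
11 = 2×4 + 3
4 = 1×3 + 1
3 = 3×1 + 0
Back-substitute:
1 = 4 − 3
1 = −11 + 3·4
1 = 3·59 − 16·11
1 = −16·1014 + 275·59
1 = 275·3101 − 841·1014
1 = −841·7216 + 1957·3101
So 3101·1957 ≡ 1 (mod 7216), hence d = 1957.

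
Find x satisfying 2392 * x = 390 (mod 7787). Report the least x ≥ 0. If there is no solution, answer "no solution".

First find gcd(2392, 7787):
7787 = 3·2392 + 611
2392 = 3·611 + 559
611 = 1·559 + 52
559 = 10·52 + 39
52 = 1·39 + 13
39 = 3·13 + 0
gcd = 13 and 13 | 390, so solutions exist. Divide through by 13: 184x ≡ 30 (mod 599).
Now find 184⁻¹ mod 599:
599 = 3×184 + 47
184 = 3×47 + 43
47 = 1×43 + 4
43 = 10×4 + 3
4 = 1×3 + 1
3 = 3×1 + 0
Back-substitute:
1 = 4 − 3
1 = −43 + 11·4
1 = 11·47 − 12·43
1 = −12·184 + 47·47
1 = 47·599 − 153·184
So 184·(-153) ≡ 1 (mod 599), i.e. 184⁻¹ ≡ 446.
Then x ≡ 446·30 ≡ 202 (mod 599); the smallest non-negative solution is x = 202.

202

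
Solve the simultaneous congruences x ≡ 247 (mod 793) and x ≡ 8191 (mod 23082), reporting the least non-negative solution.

9264073

Write x = 247 + 793·k. Then 793·k ≡ 8191 − 247 ≡ 7944 (mod 23082).
Need 793⁻¹ mod 23082. Extended Euclid on (23082, 793):
23082 = 29*793 + 85
793 = 9*85 + 28
85 = 3*28 + 1
28 = 28*1 + 0
Back-substitute:
1 = 85 − 3·28
1 = −3·793 + 28·85
1 = 28·23082 − 815·793
793⁻¹ ≡ 22267 (mod 23082), so k ≡ 22267·7944 ≡ 11682 (mod 23082).
x = 247 + 793·11682 = 9264073.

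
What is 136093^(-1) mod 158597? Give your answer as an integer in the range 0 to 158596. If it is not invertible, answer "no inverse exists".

Run Euclid on (158597, 136093):
158597 = 1×136093 + 22504
136093 = 6×22504 + 1069
22504 = 21×1069 + 55
1069 = 19×55 + 24
55 = 2×24 + 7
24 = 3×7 + 3
7 = 2×3 + 1
3 = 3×1 + 0
gcd = 1, so the inverse exists. Back-substitute:
1 = 7 − 2·3
1 = −2·24 + 7·7
1 = 7·55 − 16·24
1 = −16·1069 + 311·55
1 = 311·22504 − 6547·1069
1 = −6547·136093 + 39593·22504
1 = 39593·158597 − 46140·136093
So 136093·(-46140) ≡ 1 (mod 158597), and -46140 ≡ 112457 (mod 158597).

112457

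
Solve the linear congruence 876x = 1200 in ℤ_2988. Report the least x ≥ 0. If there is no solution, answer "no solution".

73

First find gcd(876, 2988):
2988 = 3×876 + 360
876 = 2×360 + 156
360 = 2×156 + 48
156 = 3×48 + 12
48 = 4×12 + 0
gcd = 12 and 12 | 1200, so solutions exist. Divide through by 12: 73x ≡ 100 (mod 249).
Now find 73⁻¹ mod 249:
249 = 3·73 + 30
73 = 2·30 + 13
30 = 2·13 + 4
13 = 3·4 + 1
4 = 4·1 + 0
Back-substitute:
1 = 13 − 3·4
1 = −3·30 + 7·13
1 = 7·73 − 17·30
1 = −17·249 + 58·73
So 73⁻¹ ≡ 58 (mod 249).
Then x ≡ 58·100 ≡ 73 (mod 249); the smallest non-negative solution is x = 73.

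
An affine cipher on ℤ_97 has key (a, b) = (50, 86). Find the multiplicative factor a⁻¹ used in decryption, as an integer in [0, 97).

Apply the Euclidean algorithm to 97 and 50:
97 = 1×50 + 47
50 = 1×47 + 3
47 = 15×3 + 2
3 = 1×2 + 1
2 = 2×1 + 0
gcd = 1, so the inverse exists. Back-substitute:
1 = 3 − 2
1 = −47 + 16·3
1 = 16·50 − 17·47
1 = −17·97 + 33·50
So 50·33 ≡ 1 (mod 97).

33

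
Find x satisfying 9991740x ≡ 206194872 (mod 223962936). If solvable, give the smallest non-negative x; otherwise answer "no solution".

7665504

First find gcd(9991740, 223962936):
223962936 = 22·9991740 + 4144656
9991740 = 2·4144656 + 1702428
4144656 = 2·1702428 + 739800
1702428 = 2·739800 + 222828
739800 = 3·222828 + 71316
222828 = 3·71316 + 8880
71316 = 8·8880 + 276
8880 = 32·276 + 48
276 = 5·48 + 36
48 = 1·36 + 12
36 = 3·12 + 0
gcd = 12 and 12 | 206194872, so solutions exist. Divide through by 12: 832645x ≡ 17182906 (mod 18663578).
Now find 832645⁻¹ mod 18663578:
18663578 = 22*832645 + 345388
832645 = 2*345388 + 141869
345388 = 2*141869 + 61650
141869 = 2*61650 + 18569
61650 = 3*18569 + 5943
18569 = 3*5943 + 740
5943 = 8*740 + 23
740 = 32*23 + 4
23 = 5*4 + 3
4 = 1*3 + 1
3 = 3*1 + 0
Back-substitute:
1 = 4 − 3
1 = −23 + 6·4
1 = 6·740 − 193·23
1 = −193·5943 + 1550·740
1 = 1550·18569 − 4843·5943
1 = −4843·61650 + 16079·18569
1 = 16079·141869 − 37001·61650
1 = −37001·345388 + 90081·141869
1 = 90081·832645 − 217163·345388
1 = −217163·18663578 + 4867667·832645
So 832645⁻¹ ≡ 4867667 (mod 18663578).
Then x ≡ 4867667·17182906 ≡ 7665504 (mod 18663578); the smallest non-negative solution is x = 7665504.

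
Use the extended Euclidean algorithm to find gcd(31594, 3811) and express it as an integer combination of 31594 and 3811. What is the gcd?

Euclidean algorithm:
31594 = 8·3811 + 1106
3811 = 3·1106 + 493
1106 = 2·493 + 120
493 = 4·120 + 13
120 = 9·13 + 3
13 = 4·3 + 1
3 = 3·1 + 0
gcd(31594, 3811) = 1.
Back-substituting:
1 = 13 − 4·3
1 = −4·120 + 37·13
1 = 37·493 − 152·120
1 = −152·1106 + 341·493
1 = 341·3811 − 1175·1106
1 = −1175·31594 + 9741·3811
So 1 = (-1175)·31594 + (9741)·3811.

1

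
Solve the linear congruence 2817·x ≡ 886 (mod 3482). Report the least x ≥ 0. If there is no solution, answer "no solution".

250

First find gcd(2817, 3482):
3482 = 1·2817 + 665
2817 = 4·665 + 157
665 = 4·157 + 37
157 = 4·37 + 9
37 = 4·9 + 1
9 = 9·1 + 0
gcd = 1, so a unique solution mod 3482 exists.
Back-substitute for the Bézout coefficients:
1 = 37 − 4·9
1 = −4·157 + 17·37
1 = 17·665 − 72·157
1 = −72·2817 + 305·665
1 = 305·3482 − 377·2817
So 2817·(-377) ≡ 1 (mod 3482), giving 2817⁻¹ ≡ 3105.
x ≡ 2817⁻¹·886 ≡ 3105·886 ≡ 250 (mod 3482).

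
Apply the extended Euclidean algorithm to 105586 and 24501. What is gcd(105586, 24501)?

Euclidean algorithm:
105586 = 4*24501 + 7582
24501 = 3*7582 + 1755
7582 = 4*1755 + 562
1755 = 3*562 + 69
562 = 8*69 + 10
69 = 6*10 + 9
10 = 1*9 + 1
9 = 9*1 + 0
gcd(105586, 24501) = 1.
Back-substituting:
1 = 10 − 9
1 = −69 + 7·10
1 = 7·562 − 57·69
1 = −57·1755 + 178·562
1 = 178·7582 − 769·1755
1 = −769·24501 + 2485·7582
1 = 2485·105586 − 10709·24501
So 1 = (2485)·105586 + (-10709)·24501.

1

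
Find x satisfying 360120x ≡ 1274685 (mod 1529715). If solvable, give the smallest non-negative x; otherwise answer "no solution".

70793

First find gcd(360120, 1529715):
1529715 = 4·360120 + 89235
360120 = 4·89235 + 3180
89235 = 28·3180 + 195
3180 = 16·195 + 60
195 = 3·60 + 15
60 = 4·15 + 0
gcd = 15 and 15 | 1274685, so solutions exist. Divide through by 15: 24008x ≡ 84979 (mod 101981).
Now find 24008⁻¹ mod 101981:
101981 = 4·24008 + 5949
24008 = 4·5949 + 212
5949 = 28·212 + 13
212 = 16·13 + 4
13 = 3·4 + 1
4 = 4·1 + 0
Back-substitute:
1 = 13 − 3·4
1 = −3·212 + 49·13
1 = 49·5949 − 1375·212
1 = −1375·24008 + 5549·5949
1 = 5549·101981 − 23571·24008
So 24008·(-23571) ≡ 1 (mod 101981), i.e. 24008⁻¹ ≡ 78410.
Then x ≡ 78410·84979 ≡ 70793 (mod 101981); the smallest non-negative solution is x = 70793.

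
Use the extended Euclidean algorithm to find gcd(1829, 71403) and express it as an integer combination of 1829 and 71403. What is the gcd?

Euclidean algorithm:
71403 = 39*1829 + 72
1829 = 25*72 + 29
72 = 2*29 + 14
29 = 2*14 + 1
14 = 14*1 + 0
gcd(1829, 71403) = 1.
Back-substituting:
1 = 29 − 2·14
1 = −2·72 + 5·29
1 = 5·1829 − 127·72
1 = −127·71403 + 4958·1829
So 1 = (-127)·71403 + (4958)·1829.

1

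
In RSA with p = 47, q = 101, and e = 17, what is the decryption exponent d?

1353

φ(n) = (p−1)(q−1) = 46·100 = 4600.
Need d with 17·d ≡ 1 (mod 4600). Apply the extended Euclidean algorithm:
4600 = 270·17 + 10
17 = 1·10 + 7
10 = 1·7 + 3
7 = 2·3 + 1
3 = 3·1 + 0
Back-substitute:
1 = 7 − 2·3
1 = −2·10 + 3·7
1 = 3·17 − 5·10
1 = −5·4600 + 1353·17
So 17·1353 ≡ 1 (mod 4600), hence d = 1353.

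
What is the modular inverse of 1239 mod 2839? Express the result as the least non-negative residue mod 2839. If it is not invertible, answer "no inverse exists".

637

gcd(2839, 1239) by repeated division:
2839 = 2×1239 + 361
1239 = 3×361 + 156
361 = 2×156 + 49
156 = 3×49 + 9
49 = 5×9 + 4
9 = 2×4 + 1
4 = 4×1 + 0
Since gcd(1239, 2839) = 1, back-substitute to write 1 as a combination:
1 = 9 − 2·4
1 = −2·49 + 11·9
1 = 11·156 − 35·49
1 = −35·361 + 81·156
1 = 81·1239 − 278·361
1 = −278·2839 + 637·1239
So 1239·637 ≡ 1 (mod 2839).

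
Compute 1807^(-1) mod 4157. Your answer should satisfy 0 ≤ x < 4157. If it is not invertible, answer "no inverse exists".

1845

Apply the Euclidean algorithm to 4157 and 1807:
4157 = 2·1807 + 543
1807 = 3·543 + 178
543 = 3·178 + 9
178 = 19·9 + 7
9 = 1·7 + 2
7 = 3·2 + 1
2 = 2·1 + 0
The gcd is 1. Working backward:
1 = 7 − 3·2
1 = −3·9 + 4·7
1 = 4·178 − 79·9
1 = −79·543 + 241·178
1 = 241·1807 − 802·543
1 = −802·4157 + 1845·1807
So 1807·1845 ≡ 1 (mod 4157).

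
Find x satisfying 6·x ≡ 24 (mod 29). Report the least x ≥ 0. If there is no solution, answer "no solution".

4

First find gcd(6, 29):
29 = 4*6 + 5
6 = 1*5 + 1
5 = 5*1 + 0
gcd = 1, so a unique solution mod 29 exists.
Back-substitute for the Bézout coefficients:
1 = 6 − 5
1 = −29 + 5·6
So 6·(5) ≡ 1 (mod 29), giving 6⁻¹ ≡ 5.
x ≡ 6⁻¹·24 ≡ 5·24 ≡ 4 (mod 29).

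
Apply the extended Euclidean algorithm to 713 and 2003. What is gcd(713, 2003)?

1

Euclidean algorithm:
2003 = 2·713 + 577
713 = 1·577 + 136
577 = 4·136 + 33
136 = 4·33 + 4
33 = 8·4 + 1
4 = 4·1 + 0
gcd(713, 2003) = 1.
Back-substituting:
1 = 33 − 8·4
1 = −8·136 + 33·33
1 = 33·577 − 140·136
1 = −140·713 + 173·577
1 = 173·2003 − 486·713
So 1 = (173)·2003 + (-486)·713.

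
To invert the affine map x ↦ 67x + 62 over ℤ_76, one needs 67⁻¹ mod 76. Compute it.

Run Euclid on (76, 67):
76 = 1×67 + 9
67 = 7×9 + 4
9 = 2×4 + 1
4 = 4×1 + 0
gcd = 1, so the inverse exists. Back-substitute:
1 = 9 − 2·4
1 = −2·67 + 15·9
1 = 15·76 − 17·67
Thus 67·(-17) ≡ 1 (mod 76); reducing, -17 mod 76 = 59.

59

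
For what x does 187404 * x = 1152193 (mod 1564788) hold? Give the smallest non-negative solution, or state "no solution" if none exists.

gcd(187404, 1564788):
1564788 = 8×187404 + 65556
187404 = 2×65556 + 56292
65556 = 1×56292 + 9264
56292 = 6×9264 + 708
9264 = 13×708 + 60
708 = 11×60 + 48
60 = 1×48 + 12
48 = 4×12 + 0
gcd = 12, but 12 ∤ 1152193, so the congruence has no solution.

no solution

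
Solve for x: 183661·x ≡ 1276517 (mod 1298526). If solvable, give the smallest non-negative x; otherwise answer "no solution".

1220117

First find gcd(183661, 1298526):
1298526 = 7·183661 + 12899
183661 = 14·12899 + 3075
12899 = 4·3075 + 599
3075 = 5·599 + 80
599 = 7·80 + 39
80 = 2·39 + 2
39 = 19·2 + 1
2 = 2·1 + 0
gcd = 1, so a unique solution mod 1298526 exists.
Back-substitute for the Bézout coefficients:
1 = 39 − 19·2
1 = −19·80 + 39·39
1 = 39·599 − 292·80
1 = −292·3075 + 1499·599
1 = 1499·12899 − 6288·3075
1 = −6288·183661 + 89531·12899
1 = 89531·1298526 − 633005·183661
So 183661·(-633005) ≡ 1 (mod 1298526), giving 183661⁻¹ ≡ 665521.
x ≡ 183661⁻¹·1276517 ≡ 665521·1276517 ≡ 1220117 (mod 1298526).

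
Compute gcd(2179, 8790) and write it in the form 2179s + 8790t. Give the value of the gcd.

Repeated division:
8790 = 4*2179 + 74
2179 = 29*74 + 33
74 = 2*33 + 8
33 = 4*8 + 1
8 = 8*1 + 0
gcd(2179, 8790) = 1.
Back-substituting:
1 = 33 − 4·8
1 = −4·74 + 9·33
1 = 9·2179 − 265·74
1 = −265·8790 + 1069·2179
So 1 = (-265)·8790 + (1069)·2179.

1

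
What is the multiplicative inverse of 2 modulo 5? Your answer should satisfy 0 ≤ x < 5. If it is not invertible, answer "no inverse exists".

Run Euclid on (5, 2):
5 = 2·2 + 1
2 = 2·1 + 0
The gcd is 1. Working backward:
1 = 5 − 2·2
Thus 2·(-2) ≡ 1 (mod 5); reducing, -2 mod 5 = 3.

3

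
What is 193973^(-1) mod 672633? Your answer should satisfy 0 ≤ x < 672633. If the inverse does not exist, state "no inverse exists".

Euclidean algorithm on 672633, 193973:
672633 = 3·193973 + 90714
193973 = 2·90714 + 12545
90714 = 7·12545 + 2899
12545 = 4·2899 + 949
2899 = 3·949 + 52
949 = 18·52 + 13
52 = 4·13 + 0
gcd(193973, 672633) = 13 ≠ 1, so 193973 has no multiplicative inverse modulo 672633.

no inverse exists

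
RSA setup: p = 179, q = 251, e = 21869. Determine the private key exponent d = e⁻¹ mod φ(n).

φ(n) = (p−1)(q−1) = 178·250 = 44500.
Need d with 21869·d ≡ 1 (mod 44500). Apply the extended Euclidean algorithm:
44500 = 2·21869 + 762
21869 = 28·762 + 533
762 = 1·533 + 229
533 = 2·229 + 75
229 = 3·75 + 4
75 = 18·4 + 3
4 = 1·3 + 1
3 = 3·1 + 0
Back-substitute:
1 = 4 − 3
1 = −75 + 19·4
1 = 19·229 − 58·75
1 = −58·533 + 135·229
1 = 135·762 − 193·533
1 = −193·21869 + 5539·762
1 = 5539·44500 − 11271·21869
So 21869·(-11271) ≡ 1 (mod 44500), hence d ≡ -11271 ≡ 33229 (mod 44500).

33229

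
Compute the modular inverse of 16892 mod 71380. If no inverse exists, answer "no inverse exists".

no inverse exists

Euclidean algorithm on 71380, 16892:
71380 = 4×16892 + 3812
16892 = 4×3812 + 1644
3812 = 2×1644 + 524
1644 = 3×524 + 72
524 = 7×72 + 20
72 = 3×20 + 12
20 = 1×12 + 8
12 = 1×8 + 4
8 = 2×4 + 0
Since gcd = 4 > 1, 16892 is not a unit mod 71380.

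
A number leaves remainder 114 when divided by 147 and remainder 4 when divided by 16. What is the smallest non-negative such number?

Write x = 114 + 147·k. Then 147·k ≡ 4 − 114 ≡ 2 (mod 16).
Need 147⁻¹ mod 16. Extended Euclid on (16, 3):
16 = 5*3 + 1
3 = 3*1 + 0
Back-substitute:
1 = 16 − 5·3
147⁻¹ ≡ 11 (mod 16), so k ≡ 11·2 ≡ 6 (mod 16).
x = 114 + 147·6 = 996.

996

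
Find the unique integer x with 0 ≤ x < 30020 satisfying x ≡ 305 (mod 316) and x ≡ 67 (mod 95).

23057

Write x = 305 + 316·k. Then 316·k ≡ 67 − 305 ≡ 47 (mod 95).
Need 316⁻¹ mod 95. Extended Euclid on (95, 31):
95 = 3×31 + 2
31 = 15×2 + 1
2 = 2×1 + 0
Back-substitute:
1 = 31 − 15·2
1 = −15·95 + 46·31
316⁻¹ ≡ 46 (mod 95), so k ≡ 46·47 ≡ 72 (mod 95).
x = 305 + 316·72 = 23057.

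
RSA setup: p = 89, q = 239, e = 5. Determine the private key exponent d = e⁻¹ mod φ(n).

φ(n) = (p−1)(q−1) = 88·238 = 20944.
Need d with 5·d ≡ 1 (mod 20944). Apply the extended Euclidean algorithm:
20944 = 4188·5 + 4
5 = 1·4 + 1
4 = 4·1 + 0
Back-substitute:
1 = 5 − 4
1 = −20944 + 4189·5
So 5·4189 ≡ 1 (mod 20944), hence d = 4189.

4189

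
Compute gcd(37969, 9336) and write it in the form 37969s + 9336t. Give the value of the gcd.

Euclidean algorithm:
37969 = 4×9336 + 625
9336 = 14×625 + 586
625 = 1×586 + 39
586 = 15×39 + 1
39 = 39×1 + 0
gcd(37969, 9336) = 1.
Back-substituting:
1 = 586 − 15·39
1 = −15·625 + 16·586
1 = 16·9336 − 239·625
1 = −239·37969 + 972·9336
So 1 = (-239)·37969 + (972)·9336.

1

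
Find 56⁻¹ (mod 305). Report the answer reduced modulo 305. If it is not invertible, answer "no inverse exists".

256

Run Euclid on (305, 56):
305 = 5·56 + 25
56 = 2·25 + 6
25 = 4·6 + 1
6 = 6·1 + 0
gcd = 1, so the inverse exists. Back-substitute:
1 = 25 − 4·6
1 = −4·56 + 9·25
1 = 9·305 − 49·56
So 56·(-49) ≡ 1 (mod 305), and -49 ≡ 256 (mod 305).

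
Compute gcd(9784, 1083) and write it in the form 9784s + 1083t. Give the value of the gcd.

Apply Euclid's algorithm to 9784 and 1083:
9784 = 9×1083 + 37
1083 = 29×37 + 10
37 = 3×10 + 7
10 = 1×7 + 3
7 = 2×3 + 1
3 = 3×1 + 0
gcd(9784, 1083) = 1.
Working backward:
1 = 7 − 2·3
1 = −2·10 + 3·7
1 = 3·37 − 11·10
1 = −11·1083 + 322·37
1 = 322·9784 − 2909·1083
So 1 = (322)·9784 + (-2909)·1083.

1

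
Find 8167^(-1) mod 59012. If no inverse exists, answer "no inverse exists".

Apply the Euclidean algorithm to 59012 and 8167:
59012 = 7×8167 + 1843
8167 = 4×1843 + 795
1843 = 2×795 + 253
795 = 3×253 + 36
253 = 7×36 + 1
36 = 36×1 + 0
gcd = 1, so the inverse exists. Back-substitute:
1 = 253 − 7·36
1 = −7·795 + 22·253
1 = 22·1843 − 51·795
1 = −51·8167 + 226·1843
1 = 226·59012 − 1633·8167
Hence 8167⁻¹ ≡ -1633 ≡ 57379 (mod 59012).

57379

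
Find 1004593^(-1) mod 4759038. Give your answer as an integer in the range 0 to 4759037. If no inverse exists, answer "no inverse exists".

Run Euclid on (4759038, 1004593):
4759038 = 4*1004593 + 740666
1004593 = 1*740666 + 263927
740666 = 2*263927 + 212812
263927 = 1*212812 + 51115
212812 = 4*51115 + 8352
51115 = 6*8352 + 1003
8352 = 8*1003 + 328
1003 = 3*328 + 19
328 = 17*19 + 5
19 = 3*5 + 4
5 = 1*4 + 1
4 = 4*1 + 0
The gcd is 1. Working backward:
1 = 5 − 4
1 = −19 + 4·5
1 = 4·328 − 69·19
1 = −69·1003 + 211·328
1 = 211·8352 − 1757·1003
1 = −1757·51115 + 10753·8352
1 = 10753·212812 − 44769·51115
1 = −44769·263927 + 55522·212812
1 = 55522·740666 − 155813·263927
1 = −155813·1004593 + 211335·740666
1 = 211335·4759038 − 1001153·1004593
Hence 1004593⁻¹ ≡ -1001153 ≡ 3757885 (mod 4759038).

3757885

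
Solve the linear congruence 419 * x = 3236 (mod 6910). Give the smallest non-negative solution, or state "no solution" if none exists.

5384

First find gcd(419, 6910):
6910 = 16×419 + 206
419 = 2×206 + 7
206 = 29×7 + 3
7 = 2×3 + 1
3 = 3×1 + 0
gcd = 1, so a unique solution mod 6910 exists.
Back-substitute for the Bézout coefficients:
1 = 7 − 2·3
1 = −2·206 + 59·7
1 = 59·419 − 120·206
1 = −120·6910 + 1979·419
So 419·(1979) ≡ 1 (mod 6910), giving 419⁻¹ ≡ 1979.
x ≡ 419⁻¹·3236 ≡ 1979·3236 ≡ 5384 (mod 6910).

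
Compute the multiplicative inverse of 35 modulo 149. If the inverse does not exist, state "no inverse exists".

Run Euclid on (149, 35):
149 = 4×35 + 9
35 = 3×9 + 8
9 = 1×8 + 1
8 = 8×1 + 0
Since gcd(35, 149) = 1, back-substitute to write 1 as a combination:
1 = 9 − 8
1 = −35 + 4·9
1 = 4·149 − 17·35
Hence 35⁻¹ ≡ -17 ≡ 132 (mod 149).

132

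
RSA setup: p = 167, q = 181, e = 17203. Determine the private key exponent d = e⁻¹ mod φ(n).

φ(n) = (p−1)(q−1) = 166·180 = 29880.
Need d with 17203·d ≡ 1 (mod 29880). Apply the extended Euclidean algorithm:
29880 = 1*17203 + 12677
17203 = 1*12677 + 4526
12677 = 2*4526 + 3625
4526 = 1*3625 + 901
3625 = 4*901 + 21
901 = 42*21 + 19
21 = 1*19 + 2
19 = 9*2 + 1
2 = 2*1 + 0
Back-substitute:
1 = 19 − 9·2
1 = −9·21 + 10·19
1 = 10·901 − 429·21
1 = −429·3625 + 1726·901
1 = 1726·4526 − 2155·3625
1 = −2155·12677 + 6036·4526
1 = 6036·17203 − 8191·12677
1 = −8191·29880 + 14227·17203
So 17203·14227 ≡ 1 (mod 29880), hence d = 14227.

14227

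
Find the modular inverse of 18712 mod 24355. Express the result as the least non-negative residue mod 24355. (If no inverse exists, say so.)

Run Euclid on (24355, 18712):
24355 = 1×18712 + 5643
18712 = 3×5643 + 1783
5643 = 3×1783 + 294
1783 = 6×294 + 19
294 = 15×19 + 9
19 = 2×9 + 1
9 = 9×1 + 0
gcd = 1, so the inverse exists. Back-substitute:
1 = 19 − 2·9
1 = −2·294 + 31·19
1 = 31·1783 − 188·294
1 = −188·5643 + 595·1783
1 = 595·18712 − 1973·5643
1 = −1973·24355 + 2568·18712
So 18712·2568 ≡ 1 (mod 24355).

2568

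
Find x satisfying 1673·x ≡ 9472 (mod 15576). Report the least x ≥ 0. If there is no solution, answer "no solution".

First find gcd(1673, 15576):
15576 = 9*1673 + 519
1673 = 3*519 + 116
519 = 4*116 + 55
116 = 2*55 + 6
55 = 9*6 + 1
6 = 6*1 + 0
gcd = 1, so a unique solution mod 15576 exists.
Back-substitute for the Bézout coefficients:
1 = 55 − 9·6
1 = −9·116 + 19·55
1 = 19·519 − 85·116
1 = −85·1673 + 274·519
1 = 274·15576 − 2551·1673
So 1673·(-2551) ≡ 1 (mod 15576), giving 1673⁻¹ ≡ 13025.
x ≡ 1673⁻¹·9472 ≡ 13025·9472 ≡ 10880 (mod 15576).

10880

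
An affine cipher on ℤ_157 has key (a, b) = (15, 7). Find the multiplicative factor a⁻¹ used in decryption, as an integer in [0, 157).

Apply the Euclidean algorithm to 157 and 15:
157 = 10*15 + 7
15 = 2*7 + 1
7 = 7*1 + 0
The gcd is 1. Working backward:
1 = 15 − 2·7
1 = −2·157 + 21·15
So 15·21 ≡ 1 (mod 157).

21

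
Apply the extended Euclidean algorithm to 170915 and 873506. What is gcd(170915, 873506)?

1

Euclidean algorithm:
873506 = 5×170915 + 18931
170915 = 9×18931 + 536
18931 = 35×536 + 171
536 = 3×171 + 23
171 = 7×23 + 10
23 = 2×10 + 3
10 = 3×3 + 1
3 = 3×1 + 0
gcd(170915, 873506) = 1.
Express as a combination:
1 = 10 − 3·3
1 = −3·23 + 7·10
1 = 7·171 − 52·23
1 = −52·536 + 163·171
1 = 163·18931 − 5757·536
1 = −5757·170915 + 51976·18931
1 = 51976·873506 − 265637·170915
So 1 = (51976)·873506 + (-265637)·170915.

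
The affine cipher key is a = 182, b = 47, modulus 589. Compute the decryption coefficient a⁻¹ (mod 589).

178

Run Euclid on (589, 182):
589 = 3×182 + 43
182 = 4×43 + 10
43 = 4×10 + 3
10 = 3×3 + 1
3 = 3×1 + 0
gcd = 1, so the inverse exists. Back-substitute:
1 = 10 − 3·3
1 = −3·43 + 13·10
1 = 13·182 − 55·43
1 = −55·589 + 178·182
So 182·178 ≡ 1 (mod 589).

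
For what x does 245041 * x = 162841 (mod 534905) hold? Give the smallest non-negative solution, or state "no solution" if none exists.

First find gcd(245041, 534905):
534905 = 2·245041 + 44823
245041 = 5·44823 + 20926
44823 = 2·20926 + 2971
20926 = 7·2971 + 129
2971 = 23·129 + 4
129 = 32·4 + 1
4 = 4·1 + 0
gcd = 1, so a unique solution mod 534905 exists.
Back-substitute for the Bézout coefficients:
1 = 129 − 32·4
1 = −32·2971 + 737·129
1 = 737·20926 − 5191·2971
1 = −5191·44823 + 11119·20926
1 = 11119·245041 − 60786·44823
1 = −60786·534905 + 132691·245041
So 245041·(132691) ≡ 1 (mod 534905), giving 245041⁻¹ ≡ 132691.
x ≡ 245041⁻¹·162841 ≡ 132691·162841 ≡ 47656 (mod 534905).

47656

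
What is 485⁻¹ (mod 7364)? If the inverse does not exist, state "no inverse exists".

5709

Apply the Euclidean algorithm to 7364 and 485:
7364 = 15×485 + 89
485 = 5×89 + 40
89 = 2×40 + 9
40 = 4×9 + 4
9 = 2×4 + 1
4 = 4×1 + 0
Since gcd(485, 7364) = 1, back-substitute to write 1 as a combination:
1 = 9 − 2·4
1 = −2·40 + 9·9
1 = 9·89 − 20·40
1 = −20·485 + 109·89
1 = 109·7364 − 1655·485
So 485·(-1655) ≡ 1 (mod 7364), and -1655 ≡ 5709 (mod 7364).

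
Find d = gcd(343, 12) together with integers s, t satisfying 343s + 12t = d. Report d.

1

Euclidean algorithm:
343 = 28·12 + 7
12 = 1·7 + 5
7 = 1·5 + 2
5 = 2·2 + 1
2 = 2·1 + 0
gcd(343, 12) = 1.
Working backward:
1 = 5 − 2·2
1 = −2·7 + 3·5
1 = 3·12 − 5·7
1 = −5·343 + 143·12
So 1 = (-5)·343 + (143)·12.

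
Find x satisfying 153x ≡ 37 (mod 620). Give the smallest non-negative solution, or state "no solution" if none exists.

First find gcd(153, 620):
620 = 4·153 + 8
153 = 19·8 + 1
8 = 8·1 + 0
gcd = 1, so a unique solution mod 620 exists.
Back-substitute for the Bézout coefficients:
1 = 153 − 19·8
1 = −19·620 + 77·153
So 153·(77) ≡ 1 (mod 620), giving 153⁻¹ ≡ 77.
x ≡ 153⁻¹·37 ≡ 77·37 ≡ 369 (mod 620).

369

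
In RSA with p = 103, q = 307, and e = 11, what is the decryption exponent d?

φ(n) = (p−1)(q−1) = 102·306 = 31212.
Need d with 11·d ≡ 1 (mod 31212). Apply the extended Euclidean algorithm:
31212 = 2837*11 + 5
11 = 2*5 + 1
5 = 5*1 + 0
Back-substitute:
1 = 11 − 2·5
1 = −2·31212 + 5675·11
So 11·5675 ≡ 1 (mod 31212), hence d = 5675.

5675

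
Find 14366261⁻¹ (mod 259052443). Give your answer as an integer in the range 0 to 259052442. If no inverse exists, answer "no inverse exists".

no inverse exists

Euclidean algorithm on 259052443, 14366261:
259052443 = 18·14366261 + 459745
14366261 = 31·459745 + 114166
459745 = 4·114166 + 3081
114166 = 37·3081 + 169
3081 = 18·169 + 39
169 = 4·39 + 13
39 = 3·13 + 0
gcd(14366261, 259052443) = 13 ≠ 1, so 14366261 has no multiplicative inverse modulo 259052443.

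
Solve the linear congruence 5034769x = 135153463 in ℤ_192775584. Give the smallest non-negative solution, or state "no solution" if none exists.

First find gcd(5034769, 192775584):
192775584 = 38×5034769 + 1454362
5034769 = 3×1454362 + 671683
1454362 = 2×671683 + 110996
671683 = 6×110996 + 5707
110996 = 19×5707 + 2563
5707 = 2×2563 + 581
2563 = 4×581 + 239
581 = 2×239 + 103
239 = 2×103 + 33
103 = 3×33 + 4
33 = 8×4 + 1
4 = 4×1 + 0
gcd = 1, so a unique solution mod 192775584 exists.
Back-substitute for the Bézout coefficients:
1 = 33 − 8·4
1 = −8·103 + 25·33
1 = 25·239 − 58·103
1 = −58·581 + 141·239
1 = 141·2563 − 622·581
1 = −622·5707 + 1385·2563
1 = 1385·110996 − 26937·5707
1 = −26937·671683 + 163007·110996
1 = 163007·1454362 − 352951·671683
1 = −352951·5034769 + 1221860·1454362
1 = 1221860·192775584 − 46783631·5034769
So 5034769·(-46783631) ≡ 1 (mod 192775584), giving 5034769⁻¹ ≡ 145991953.
x ≡ 5034769⁻¹·135153463 ≡ 145991953·135153463 ≡ 14625607 (mod 192775584).

14625607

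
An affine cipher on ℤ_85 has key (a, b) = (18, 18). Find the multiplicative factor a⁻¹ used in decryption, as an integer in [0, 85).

52

gcd(85, 18) by repeated division:
85 = 4*18 + 13
18 = 1*13 + 5
13 = 2*5 + 3
5 = 1*3 + 2
3 = 1*2 + 1
2 = 2*1 + 0
gcd = 1, so the inverse exists. Back-substitute:
1 = 3 − 2
1 = −5 + 2·3
1 = 2·13 − 5·5
1 = −5·18 + 7·13
1 = 7·85 − 33·18
So 18·(-33) ≡ 1 (mod 85), and -33 ≡ 52 (mod 85).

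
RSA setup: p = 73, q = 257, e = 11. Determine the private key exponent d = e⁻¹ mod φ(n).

φ(n) = (p−1)(q−1) = 72·256 = 18432.
Need d with 11·d ≡ 1 (mod 18432). Apply the extended Euclidean algorithm:
18432 = 1675×11 + 7
11 = 1×7 + 4
7 = 1×4 + 3
4 = 1×3 + 1
3 = 3×1 + 0
Back-substitute:
1 = 4 − 3
1 = −7 + 2·4
1 = 2·11 − 3·7
1 = −3·18432 + 5027·11
So 11·5027 ≡ 1 (mod 18432), hence d = 5027.

5027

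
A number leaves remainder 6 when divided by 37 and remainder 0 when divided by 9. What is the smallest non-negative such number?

117

Write x = 6 + 37·k. Then 37·k ≡ 0 − 6 ≡ 3 (mod 9).
Need 37⁻¹ mod 9. Extended Euclid on (9, 1):
9 = 9*1 + 0
37⁻¹ ≡ 1 (mod 9), so k ≡ 1·3 ≡ 3 (mod 9).
x = 6 + 37·3 = 117.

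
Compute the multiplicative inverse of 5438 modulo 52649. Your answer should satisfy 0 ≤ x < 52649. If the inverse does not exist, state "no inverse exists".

Run Euclid on (52649, 5438):
52649 = 9×5438 + 3707
5438 = 1×3707 + 1731
3707 = 2×1731 + 245
1731 = 7×245 + 16
245 = 15×16 + 5
16 = 3×5 + 1
5 = 5×1 + 0
The gcd is 1. Working backward:
1 = 16 − 3·5
1 = −3·245 + 46·16
1 = 46·1731 − 325·245
1 = −325·3707 + 696·1731
1 = 696·5438 − 1021·3707
1 = −1021·52649 + 9885·5438
So 5438·9885 ≡ 1 (mod 52649).

9885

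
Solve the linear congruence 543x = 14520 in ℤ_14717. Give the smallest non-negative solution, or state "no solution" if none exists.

1409

First find gcd(543, 14717):
14717 = 27·543 + 56
543 = 9·56 + 39
56 = 1·39 + 17
39 = 2·17 + 5
17 = 3·5 + 2
5 = 2·2 + 1
2 = 2·1 + 0
gcd = 1, so a unique solution mod 14717 exists.
Back-substitute for the Bézout coefficients:
1 = 5 − 2·2
1 = −2·17 + 7·5
1 = 7·39 − 16·17
1 = −16·56 + 23·39
1 = 23·543 − 223·56
1 = −223·14717 + 6044·543
So 543·(6044) ≡ 1 (mod 14717), giving 543⁻¹ ≡ 6044.
x ≡ 543⁻¹·14520 ≡ 6044·14520 ≡ 1409 (mod 14717).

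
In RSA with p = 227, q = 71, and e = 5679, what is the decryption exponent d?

39

φ(n) = (p−1)(q−1) = 226·70 = 15820.
Need d with 5679·d ≡ 1 (mod 15820). Apply the extended Euclidean algorithm:
15820 = 2×5679 + 4462
5679 = 1×4462 + 1217
4462 = 3×1217 + 811
1217 = 1×811 + 406
811 = 1×406 + 405
406 = 1×405 + 1
405 = 405×1 + 0
Back-substitute:
1 = 406 − 405
1 = −811 + 2·406
1 = 2·1217 − 3·811
1 = −3·4462 + 11·1217
1 = 11·5679 − 14·4462
1 = −14·15820 + 39·5679
So 5679·39 ≡ 1 (mod 15820), hence d = 39.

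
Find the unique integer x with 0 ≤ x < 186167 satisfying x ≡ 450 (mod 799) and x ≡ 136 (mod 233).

Write x = 450 + 799·k. Then 799·k ≡ 136 − 450 ≡ 152 (mod 233).
Need 799⁻¹ mod 233. Extended Euclid on (233, 100):
233 = 2*100 + 33
100 = 3*33 + 1
33 = 33*1 + 0
Back-substitute:
1 = 100 − 3·33
1 = −3·233 + 7·100
799⁻¹ ≡ 7 (mod 233), so k ≡ 7·152 ≡ 132 (mod 233).
x = 450 + 799·132 = 105918.

105918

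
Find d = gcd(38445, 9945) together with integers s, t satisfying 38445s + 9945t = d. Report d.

15

Repeated division:
38445 = 3·9945 + 8610
9945 = 1·8610 + 1335
8610 = 6·1335 + 600
1335 = 2·600 + 135
600 = 4·135 + 60
135 = 2·60 + 15
60 = 4·15 + 0
gcd(38445, 9945) = 15.
Back-substituting:
15 = 135 − 2·60
15 = −2·600 + 9·135
15 = 9·1335 − 20·600
15 = −20·8610 + 129·1335
15 = 129·9945 − 149·8610
15 = −149·38445 + 576·9945
So 15 = (-149)·38445 + (576)·9945.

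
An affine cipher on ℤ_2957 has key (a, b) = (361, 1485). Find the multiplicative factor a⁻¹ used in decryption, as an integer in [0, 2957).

557

Run Euclid on (2957, 361):
2957 = 8×361 + 69
361 = 5×69 + 16
69 = 4×16 + 5
16 = 3×5 + 1
5 = 5×1 + 0
gcd = 1, so the inverse exists. Back-substitute:
1 = 16 − 3·5
1 = −3·69 + 13·16
1 = 13·361 − 68·69
1 = −68·2957 + 557·361
So 361·557 ≡ 1 (mod 2957).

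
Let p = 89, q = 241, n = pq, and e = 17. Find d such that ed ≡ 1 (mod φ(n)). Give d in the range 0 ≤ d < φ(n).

17393

φ(n) = (p−1)(q−1) = 88·240 = 21120.
Need d with 17·d ≡ 1 (mod 21120). Apply the extended Euclidean algorithm:
21120 = 1242*17 + 6
17 = 2*6 + 5
6 = 1*5 + 1
5 = 5*1 + 0
Back-substitute:
1 = 6 − 5
1 = −17 + 3·6
1 = 3·21120 − 3727·17
So 17·(-3727) ≡ 1 (mod 21120), hence d ≡ -3727 ≡ 17393 (mod 21120).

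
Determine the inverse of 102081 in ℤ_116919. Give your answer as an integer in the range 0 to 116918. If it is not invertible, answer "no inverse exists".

Compute gcd(102081, 116919):
116919 = 1·102081 + 14838
102081 = 6·14838 + 13053
14838 = 1·13053 + 1785
13053 = 7·1785 + 558
1785 = 3·558 + 111
558 = 5·111 + 3
111 = 37·3 + 0
gcd(102081, 116919) = 3 ≠ 1, so 102081 has no multiplicative inverse modulo 116919.

no inverse exists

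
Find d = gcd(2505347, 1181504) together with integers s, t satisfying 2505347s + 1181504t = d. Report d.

1

Repeated division:
2505347 = 2·1181504 + 142339
1181504 = 8·142339 + 42792
142339 = 3·42792 + 13963
42792 = 3·13963 + 903
13963 = 15·903 + 418
903 = 2·418 + 67
418 = 6·67 + 16
67 = 4·16 + 3
16 = 5·3 + 1
3 = 3·1 + 0
gcd(2505347, 1181504) = 1.
Back-substituting:
1 = 16 − 5·3
1 = −5·67 + 21·16
1 = 21·418 − 131·67
1 = −131·903 + 283·418
1 = 283·13963 − 4376·903
1 = −4376·42792 + 13411·13963
1 = 13411·142339 − 44609·42792
1 = −44609·1181504 + 370283·142339
1 = 370283·2505347 − 785175·1181504
So 1 = (370283)·2505347 + (-785175)·1181504.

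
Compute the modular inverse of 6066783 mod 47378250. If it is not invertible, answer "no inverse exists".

Euclidean algorithm on 47378250, 6066783:
47378250 = 7×6066783 + 4910769
6066783 = 1×4910769 + 1156014
4910769 = 4×1156014 + 286713
1156014 = 4×286713 + 9162
286713 = 31×9162 + 2691
9162 = 3×2691 + 1089
2691 = 2×1089 + 513
1089 = 2×513 + 63
513 = 8×63 + 9
63 = 7×9 + 0
The gcd is 9, not 1, hence no inverse exists.

no inverse exists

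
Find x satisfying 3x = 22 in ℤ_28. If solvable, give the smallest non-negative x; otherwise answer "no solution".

First find gcd(3, 28):
28 = 9*3 + 1
3 = 3*1 + 0
gcd = 1, so a unique solution mod 28 exists.
Back-substitute for the Bézout coefficients:
1 = 28 − 9·3
So 3·(-9) ≡ 1 (mod 28), giving 3⁻¹ ≡ 19.
x ≡ 3⁻¹·22 ≡ 19·22 ≡ 26 (mod 28).

26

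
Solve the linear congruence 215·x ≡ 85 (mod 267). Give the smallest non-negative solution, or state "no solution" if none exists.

137

First find gcd(215, 267):
267 = 1·215 + 52
215 = 4·52 + 7
52 = 7·7 + 3
7 = 2·3 + 1
3 = 3·1 + 0
gcd = 1, so a unique solution mod 267 exists.
Back-substitute for the Bézout coefficients:
1 = 7 − 2·3
1 = −2·52 + 15·7
1 = 15·215 − 62·52
1 = −62·267 + 77·215
So 215·(77) ≡ 1 (mod 267), giving 215⁻¹ ≡ 77.
x ≡ 215⁻¹·85 ≡ 77·85 ≡ 137 (mod 267).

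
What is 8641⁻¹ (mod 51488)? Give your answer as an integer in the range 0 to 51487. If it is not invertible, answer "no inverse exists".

Run Euclid on (51488, 8641):
51488 = 5*8641 + 8283
8641 = 1*8283 + 358
8283 = 23*358 + 49
358 = 7*49 + 15
49 = 3*15 + 4
15 = 3*4 + 3
4 = 1*3 + 1
3 = 3*1 + 0
gcd = 1, so the inverse exists. Back-substitute:
1 = 4 − 3
1 = −15 + 4·4
1 = 4·49 − 13·15
1 = −13·358 + 95·49
1 = 95·8283 − 2198·358
1 = −2198·8641 + 2293·8283
1 = 2293·51488 − 13663·8641
Thus 8641·(-13663) ≡ 1 (mod 51488); reducing, -13663 mod 51488 = 37825.

37825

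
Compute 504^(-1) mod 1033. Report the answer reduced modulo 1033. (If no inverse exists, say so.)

785

gcd(1033, 504) by repeated division:
1033 = 2*504 + 25
504 = 20*25 + 4
25 = 6*4 + 1
4 = 4*1 + 0
The gcd is 1. Working backward:
1 = 25 − 6·4
1 = −6·504 + 121·25
1 = 121·1033 − 248·504
Hence 504⁻¹ ≡ -248 ≡ 785 (mod 1033).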